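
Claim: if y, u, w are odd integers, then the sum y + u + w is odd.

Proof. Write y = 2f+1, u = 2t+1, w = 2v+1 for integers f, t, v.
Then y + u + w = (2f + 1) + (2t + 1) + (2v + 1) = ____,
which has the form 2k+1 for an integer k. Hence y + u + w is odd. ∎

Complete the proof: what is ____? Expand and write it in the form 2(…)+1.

2(f + t + v + 1) + 1

Expanding: (2f + 1) + (2t + 1) + (2v + 1) = 2f + 2t + 2v + 3.
Every term except the constant is even, so this is 2(f + t + v + 1) + 1,
and f + t + v + 1 ∈ ℤ gives the required form.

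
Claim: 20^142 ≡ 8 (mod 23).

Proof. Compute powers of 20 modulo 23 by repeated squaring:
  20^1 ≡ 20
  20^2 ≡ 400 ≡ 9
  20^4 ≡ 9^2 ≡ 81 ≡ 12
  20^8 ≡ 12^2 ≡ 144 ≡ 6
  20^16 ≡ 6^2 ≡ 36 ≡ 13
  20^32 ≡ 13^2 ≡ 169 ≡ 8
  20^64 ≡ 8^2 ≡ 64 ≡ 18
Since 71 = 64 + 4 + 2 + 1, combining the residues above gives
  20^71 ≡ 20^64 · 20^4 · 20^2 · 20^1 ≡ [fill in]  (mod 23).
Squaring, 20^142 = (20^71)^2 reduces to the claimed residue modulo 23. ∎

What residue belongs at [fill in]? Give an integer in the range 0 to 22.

10

Multiply the listed residues: 18 · 12 · 9 · 20 = 216 → 1944 → 38880.
Reducing modulo 23: 38880 = 1690·23 + 10, so 20^71 ≡ 10.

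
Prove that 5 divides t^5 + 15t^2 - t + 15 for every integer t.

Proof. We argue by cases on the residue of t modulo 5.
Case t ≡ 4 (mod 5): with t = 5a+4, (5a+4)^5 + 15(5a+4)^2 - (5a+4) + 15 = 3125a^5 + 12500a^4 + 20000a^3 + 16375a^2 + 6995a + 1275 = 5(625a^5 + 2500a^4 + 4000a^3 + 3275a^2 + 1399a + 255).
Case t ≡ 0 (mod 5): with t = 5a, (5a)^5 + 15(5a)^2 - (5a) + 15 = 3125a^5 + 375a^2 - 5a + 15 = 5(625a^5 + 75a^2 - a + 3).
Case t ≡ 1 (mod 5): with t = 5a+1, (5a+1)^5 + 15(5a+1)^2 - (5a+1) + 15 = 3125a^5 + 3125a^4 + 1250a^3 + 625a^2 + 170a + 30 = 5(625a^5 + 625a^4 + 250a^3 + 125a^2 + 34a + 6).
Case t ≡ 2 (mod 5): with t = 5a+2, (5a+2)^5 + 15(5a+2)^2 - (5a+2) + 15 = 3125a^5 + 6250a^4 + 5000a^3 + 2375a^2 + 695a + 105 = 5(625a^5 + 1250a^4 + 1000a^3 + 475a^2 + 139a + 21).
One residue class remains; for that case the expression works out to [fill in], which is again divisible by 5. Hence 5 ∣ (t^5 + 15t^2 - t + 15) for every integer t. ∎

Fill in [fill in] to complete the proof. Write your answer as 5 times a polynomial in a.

5(625a^5 + 1875a^4 + 2250a^3 + 1425a^2 + 494a + 78)

The residues treated are {4, 0, 1, 2}, so the missing case is t ≡ 3 (mod 5); write t = 5a+3.
Then (5a+3)^5 + 15(5a+3)^2 - (5a+3) + 15 = 3125a^5 + 9375a^4 + 11250a^3 + 7125a^2 + 2470a + 390 = 5(625a^5 + 1875a^4 + 2250a^3 + 1425a^2 + 494a + 78).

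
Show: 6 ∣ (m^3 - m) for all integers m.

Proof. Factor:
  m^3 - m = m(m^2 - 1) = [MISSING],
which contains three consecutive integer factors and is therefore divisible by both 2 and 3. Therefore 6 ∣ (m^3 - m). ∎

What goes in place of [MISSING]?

m(m^2 - 1) = m(m - 1)(m + 1) = (m - 1)m(m + 1).
These three factors are consecutive integers, so their product is divisible by 6.

(m - 1)m(m + 1)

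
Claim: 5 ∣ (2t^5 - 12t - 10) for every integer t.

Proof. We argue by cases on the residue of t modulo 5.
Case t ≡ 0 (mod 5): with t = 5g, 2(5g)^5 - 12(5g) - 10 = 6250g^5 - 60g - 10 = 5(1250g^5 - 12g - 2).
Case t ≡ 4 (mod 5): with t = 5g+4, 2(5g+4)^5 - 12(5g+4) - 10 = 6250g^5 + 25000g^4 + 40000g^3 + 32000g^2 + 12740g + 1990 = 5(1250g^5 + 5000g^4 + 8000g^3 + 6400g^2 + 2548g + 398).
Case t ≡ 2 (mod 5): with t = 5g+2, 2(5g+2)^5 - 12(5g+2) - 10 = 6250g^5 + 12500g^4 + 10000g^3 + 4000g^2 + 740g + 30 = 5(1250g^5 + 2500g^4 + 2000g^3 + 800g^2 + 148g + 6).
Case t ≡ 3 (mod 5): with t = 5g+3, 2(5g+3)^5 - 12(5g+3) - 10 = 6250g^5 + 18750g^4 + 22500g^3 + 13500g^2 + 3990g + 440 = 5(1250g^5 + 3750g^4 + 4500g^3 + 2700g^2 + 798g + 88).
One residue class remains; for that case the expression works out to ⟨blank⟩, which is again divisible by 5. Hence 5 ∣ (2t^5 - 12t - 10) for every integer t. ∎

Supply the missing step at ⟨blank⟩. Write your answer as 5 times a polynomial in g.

5(1250g^5 + 1250g^4 + 500g^3 + 100g^2 - 2g - 4)

Only t ≡ 1 (mod 5) is unaccounted for. Put t = 5g+1:
2(5g+1)^5 - 12(5g+1) - 10 expands to 6250g^5 + 6250g^4 + 2500g^3 + 500g^2 - 10g - 20,
and factoring out 5 leaves 5(1250g^5 + 1250g^4 + 500g^3 + 100g^2 - 2g - 4).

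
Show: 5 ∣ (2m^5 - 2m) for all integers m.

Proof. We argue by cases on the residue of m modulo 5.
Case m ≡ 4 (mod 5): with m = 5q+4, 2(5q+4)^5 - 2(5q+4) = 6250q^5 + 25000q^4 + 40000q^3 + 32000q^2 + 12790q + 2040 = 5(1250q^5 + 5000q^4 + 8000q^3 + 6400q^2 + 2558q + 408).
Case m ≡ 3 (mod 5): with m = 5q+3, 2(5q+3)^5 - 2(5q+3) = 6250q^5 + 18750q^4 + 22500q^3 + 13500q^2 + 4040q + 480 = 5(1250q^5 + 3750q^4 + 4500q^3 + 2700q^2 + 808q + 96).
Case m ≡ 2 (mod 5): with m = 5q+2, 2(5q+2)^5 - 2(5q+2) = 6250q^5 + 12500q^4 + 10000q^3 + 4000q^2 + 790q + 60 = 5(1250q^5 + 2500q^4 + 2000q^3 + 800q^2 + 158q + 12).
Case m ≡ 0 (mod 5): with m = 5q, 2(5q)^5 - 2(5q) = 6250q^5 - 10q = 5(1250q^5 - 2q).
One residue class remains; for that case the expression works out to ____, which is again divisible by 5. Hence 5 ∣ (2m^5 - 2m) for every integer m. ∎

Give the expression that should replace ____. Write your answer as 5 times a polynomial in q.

5(1250q^5 + 1250q^4 + 500q^3 + 100q^2 + 8q)

The residues treated are {4, 3, 2, 0}, so the missing case is m ≡ 1 (mod 5); write m = 5q+1.
Then 2(5q+1)^5 - 2(5q+1) = 6250q^5 + 6250q^4 + 2500q^3 + 500q^2 + 40q = 5(1250q^5 + 1250q^4 + 500q^3 + 100q^2 + 8q).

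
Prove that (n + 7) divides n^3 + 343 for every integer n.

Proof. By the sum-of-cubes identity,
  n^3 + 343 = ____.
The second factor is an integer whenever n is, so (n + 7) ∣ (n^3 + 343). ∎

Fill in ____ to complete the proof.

(n + 7)(n^2 - 7n + 49)

Polynomial division of n^3 + 343 by n + 7 leaves remainder 0 and quotient n^2 - 7n + 49.
Hence n^3 + 343 = (n + 7)(n^2 - 7n + 49).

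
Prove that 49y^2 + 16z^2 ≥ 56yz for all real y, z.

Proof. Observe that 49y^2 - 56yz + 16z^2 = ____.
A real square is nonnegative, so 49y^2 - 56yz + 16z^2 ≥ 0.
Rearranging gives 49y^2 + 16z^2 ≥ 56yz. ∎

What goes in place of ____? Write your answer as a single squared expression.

(7y - 4z)^2

The leading and trailing coefficients are 7^2 and 4^2, and 56 = 2·7·4, so the trinomial is (7y - 4z)^2.
Hence 49y^2 - 56yz + 16z^2 ≥ 0.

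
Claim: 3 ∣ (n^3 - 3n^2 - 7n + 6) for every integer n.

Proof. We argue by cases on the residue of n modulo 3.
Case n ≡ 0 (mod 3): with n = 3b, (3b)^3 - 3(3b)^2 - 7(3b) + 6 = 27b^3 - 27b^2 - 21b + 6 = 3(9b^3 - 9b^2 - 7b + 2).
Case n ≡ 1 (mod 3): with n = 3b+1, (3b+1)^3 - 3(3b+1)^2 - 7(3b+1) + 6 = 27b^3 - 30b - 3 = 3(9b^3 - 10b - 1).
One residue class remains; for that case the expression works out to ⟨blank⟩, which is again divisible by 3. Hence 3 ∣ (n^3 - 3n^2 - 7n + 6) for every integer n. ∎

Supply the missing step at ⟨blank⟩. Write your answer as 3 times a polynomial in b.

3(9b^3 + 9b^2 - 7b - 4)

Only n ≡ 2 (mod 3) is unaccounted for. Put n = 3b+2:
(3b+2)^3 - 3(3b+2)^2 - 7(3b+2) + 6 expands to 27b^3 + 27b^2 - 21b - 12,
and factoring out 3 leaves 3(9b^3 + 9b^2 - 7b - 4).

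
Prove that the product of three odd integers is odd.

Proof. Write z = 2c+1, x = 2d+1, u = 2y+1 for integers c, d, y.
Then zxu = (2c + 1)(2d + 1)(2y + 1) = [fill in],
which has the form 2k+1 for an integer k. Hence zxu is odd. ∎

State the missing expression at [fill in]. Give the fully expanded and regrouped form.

2(4cdy + 2cd + 2cy + c + 2dy + d + y) + 1

(2c + 1)(2d + 1)(2y + 1) = 8cdy + 4cd + 4cy + 2c + 4dy + 2d + 2y + 1
= 2(4cdy + 2cd + 2cy + c + 2dy + d + y) + 1.
Since 4cdy + 2cd + 2cy + c + 2dy + d + y is an integer, the product is of the form 2k+1 for an integer k.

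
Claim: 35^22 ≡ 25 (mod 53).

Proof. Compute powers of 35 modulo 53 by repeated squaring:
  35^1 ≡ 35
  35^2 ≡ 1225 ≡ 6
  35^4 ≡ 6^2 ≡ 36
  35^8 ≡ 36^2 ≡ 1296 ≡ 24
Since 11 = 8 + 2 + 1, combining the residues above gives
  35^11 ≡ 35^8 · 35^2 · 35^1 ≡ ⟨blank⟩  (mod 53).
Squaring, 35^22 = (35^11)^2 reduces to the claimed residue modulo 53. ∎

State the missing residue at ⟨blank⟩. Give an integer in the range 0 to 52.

35^8 · 35^2 · 35^1 ≡ 24 · 6 · 35 = 5040.
5040 mod 53 = 5, so 35^11 ≡ 5 (mod 53).

5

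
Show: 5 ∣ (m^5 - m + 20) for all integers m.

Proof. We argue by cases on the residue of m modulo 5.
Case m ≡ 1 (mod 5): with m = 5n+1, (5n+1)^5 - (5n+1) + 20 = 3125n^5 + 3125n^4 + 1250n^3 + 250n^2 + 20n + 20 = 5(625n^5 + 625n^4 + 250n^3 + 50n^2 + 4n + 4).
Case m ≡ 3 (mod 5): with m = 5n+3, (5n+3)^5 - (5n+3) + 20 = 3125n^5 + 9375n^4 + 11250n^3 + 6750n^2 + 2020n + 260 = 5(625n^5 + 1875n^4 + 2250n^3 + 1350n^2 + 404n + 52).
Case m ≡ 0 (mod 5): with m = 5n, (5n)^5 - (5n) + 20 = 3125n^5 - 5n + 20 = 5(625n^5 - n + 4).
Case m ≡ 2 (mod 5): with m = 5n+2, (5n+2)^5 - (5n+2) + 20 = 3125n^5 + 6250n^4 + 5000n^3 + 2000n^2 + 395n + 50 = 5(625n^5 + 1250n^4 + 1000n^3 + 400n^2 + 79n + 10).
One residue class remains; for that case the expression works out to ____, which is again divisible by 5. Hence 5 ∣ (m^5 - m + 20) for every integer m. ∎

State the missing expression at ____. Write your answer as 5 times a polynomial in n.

5(625n^5 + 2500n^4 + 4000n^3 + 3200n^2 + 1279n + 208)

The residues treated are {1, 3, 0, 2}, so the missing case is m ≡ 4 (mod 5); write m = 5n+4.
Then (5n+4)^5 - (5n+4) + 20 = 3125n^5 + 12500n^4 + 20000n^3 + 16000n^2 + 6395n + 1040 = 5(625n^5 + 2500n^4 + 4000n^3 + 3200n^2 + 1279n + 208).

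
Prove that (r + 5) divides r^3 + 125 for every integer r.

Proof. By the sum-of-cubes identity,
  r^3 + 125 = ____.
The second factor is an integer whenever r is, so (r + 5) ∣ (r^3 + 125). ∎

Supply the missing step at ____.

(r + 5)(r^2 - 5r + 25)

a^3 + b^3 = (a + b)(a^2 - ab + b^2). With a = r, b = 5:
r^3 + 125 = (r + 5)(r^2 - 5r + 25).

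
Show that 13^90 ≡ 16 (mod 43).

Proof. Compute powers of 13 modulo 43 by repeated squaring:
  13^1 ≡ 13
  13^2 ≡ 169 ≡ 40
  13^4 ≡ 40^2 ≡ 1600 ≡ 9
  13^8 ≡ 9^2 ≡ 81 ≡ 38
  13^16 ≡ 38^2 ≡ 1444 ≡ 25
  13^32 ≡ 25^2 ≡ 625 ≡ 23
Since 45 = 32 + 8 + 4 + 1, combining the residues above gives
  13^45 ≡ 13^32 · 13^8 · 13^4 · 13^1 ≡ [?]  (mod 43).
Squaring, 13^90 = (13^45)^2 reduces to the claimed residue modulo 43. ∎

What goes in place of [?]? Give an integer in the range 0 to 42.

4

13^32 · 13^8 · 13^4 · 13^1 ≡ 23 · 38 · 9 · 13 = 102258.
102258 mod 43 = 4, so 13^45 ≡ 4 (mod 43).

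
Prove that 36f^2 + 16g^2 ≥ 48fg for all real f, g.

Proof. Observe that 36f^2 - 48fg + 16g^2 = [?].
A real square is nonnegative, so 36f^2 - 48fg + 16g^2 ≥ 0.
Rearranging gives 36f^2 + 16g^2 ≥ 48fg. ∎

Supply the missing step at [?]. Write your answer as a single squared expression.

(6f - 4g)^2

The leading and trailing coefficients are 6^2 and 4^2, and 48 = 2·6·4, so the trinomial is (6f - 4g)^2.
Hence 36f^2 - 48fg + 16g^2 ≥ 0.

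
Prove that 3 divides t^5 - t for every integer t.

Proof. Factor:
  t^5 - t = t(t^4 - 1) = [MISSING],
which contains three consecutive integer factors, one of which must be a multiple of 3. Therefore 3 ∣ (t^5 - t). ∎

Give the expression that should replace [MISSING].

t^4 - 1 = (t^2 - 1)(t^2 + 1), and t^2 - 1 = (t-1)(t+1).
So t(t^4 - 1) = (t - 1)t(t + 1)(t^2 + 1).

(t - 1)t(t + 1)(t^2 + 1)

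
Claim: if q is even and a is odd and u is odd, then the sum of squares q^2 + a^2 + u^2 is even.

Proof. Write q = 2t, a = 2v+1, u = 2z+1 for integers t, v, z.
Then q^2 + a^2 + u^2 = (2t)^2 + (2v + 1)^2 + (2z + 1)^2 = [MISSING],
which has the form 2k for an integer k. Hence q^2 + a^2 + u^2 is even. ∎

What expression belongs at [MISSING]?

Expanding: (2t)^2 + (2v + 1)^2 + (2z + 1)^2 = 4t^2 + 4v^2 + 4v + 4z^2 + 4z + 2.
Every term is even; pulling out the factor of 2 gives 2(2t^2 + 2v^2 + 2v + 2z^2 + 2z + 1).

2(2t^2 + 2v^2 + 2v + 2z^2 + 2z + 1)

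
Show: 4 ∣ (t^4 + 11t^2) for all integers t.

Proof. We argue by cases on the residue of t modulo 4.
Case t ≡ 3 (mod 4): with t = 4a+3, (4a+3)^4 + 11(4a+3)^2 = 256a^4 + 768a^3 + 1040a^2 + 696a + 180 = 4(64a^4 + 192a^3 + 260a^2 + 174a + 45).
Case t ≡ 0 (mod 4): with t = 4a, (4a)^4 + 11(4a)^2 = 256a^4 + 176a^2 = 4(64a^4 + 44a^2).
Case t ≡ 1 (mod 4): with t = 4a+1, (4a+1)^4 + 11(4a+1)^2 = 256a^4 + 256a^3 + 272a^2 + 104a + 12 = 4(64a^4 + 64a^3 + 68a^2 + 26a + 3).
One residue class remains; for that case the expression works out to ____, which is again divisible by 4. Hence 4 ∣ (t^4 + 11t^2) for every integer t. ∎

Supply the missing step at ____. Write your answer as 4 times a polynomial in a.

4(64a^4 + 128a^3 + 140a^2 + 76a + 15)

The residues treated are {3, 0, 1}, so the missing case is t ≡ 2 (mod 4); write t = 4a+2.
Then (4a+2)^4 + 11(4a+2)^2 = 256a^4 + 512a^3 + 560a^2 + 304a + 60 = 4(64a^4 + 128a^3 + 140a^2 + 76a + 15).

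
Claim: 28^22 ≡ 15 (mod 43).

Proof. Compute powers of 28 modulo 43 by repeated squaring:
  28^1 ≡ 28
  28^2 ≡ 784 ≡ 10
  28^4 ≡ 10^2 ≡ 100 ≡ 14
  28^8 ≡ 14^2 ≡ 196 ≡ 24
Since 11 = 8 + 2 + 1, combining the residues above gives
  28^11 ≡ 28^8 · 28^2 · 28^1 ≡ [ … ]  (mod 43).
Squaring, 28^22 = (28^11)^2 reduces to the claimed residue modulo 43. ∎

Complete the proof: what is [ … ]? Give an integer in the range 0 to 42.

12

28^8 · 28^2 · 28^1 ≡ 24 · 10 · 28 = 6720.
6720 mod 43 = 12, so 28^11 ≡ 12 (mod 43).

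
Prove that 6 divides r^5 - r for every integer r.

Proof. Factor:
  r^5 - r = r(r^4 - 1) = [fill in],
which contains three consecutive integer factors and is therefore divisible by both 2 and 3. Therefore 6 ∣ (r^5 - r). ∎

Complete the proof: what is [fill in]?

r^4 - 1 = (r^2 - 1)(r^2 + 1), and r^2 - 1 = (r-1)(r+1).
So r(r^4 - 1) = (r - 1)r(r + 1)(r^2 + 1).

(r - 1)r(r + 1)(r^2 + 1)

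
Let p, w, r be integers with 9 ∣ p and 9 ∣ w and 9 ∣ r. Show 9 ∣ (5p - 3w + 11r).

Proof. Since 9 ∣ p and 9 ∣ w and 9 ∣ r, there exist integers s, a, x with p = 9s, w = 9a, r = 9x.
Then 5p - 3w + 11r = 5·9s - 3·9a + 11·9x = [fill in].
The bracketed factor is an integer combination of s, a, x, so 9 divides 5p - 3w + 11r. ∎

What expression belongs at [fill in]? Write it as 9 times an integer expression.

9(-3a + 5s + 11x)

Each term has a factor of 9: 5·9s - 3·9a + 11·9x = 9·(-3a + 5s + 11x).
Since -3a + 5s + 11x is an integer, 9 ∣ (5p - 3w + 11r).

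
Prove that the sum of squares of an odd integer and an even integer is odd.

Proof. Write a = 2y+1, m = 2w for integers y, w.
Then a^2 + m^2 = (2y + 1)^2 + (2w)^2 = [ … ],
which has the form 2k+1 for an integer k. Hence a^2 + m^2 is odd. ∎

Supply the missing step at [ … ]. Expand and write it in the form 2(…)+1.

Expanding: (2y + 1)^2 + (2w)^2 = 4w^2 + 4y^2 + 4y + 1.
Every term except the constant is even, so this is 2(2w^2 + 2y^2 + 2y) + 1,
and 2w^2 + 2y^2 + 2y ∈ ℤ gives the required form.

2(2w^2 + 2y^2 + 2y) + 1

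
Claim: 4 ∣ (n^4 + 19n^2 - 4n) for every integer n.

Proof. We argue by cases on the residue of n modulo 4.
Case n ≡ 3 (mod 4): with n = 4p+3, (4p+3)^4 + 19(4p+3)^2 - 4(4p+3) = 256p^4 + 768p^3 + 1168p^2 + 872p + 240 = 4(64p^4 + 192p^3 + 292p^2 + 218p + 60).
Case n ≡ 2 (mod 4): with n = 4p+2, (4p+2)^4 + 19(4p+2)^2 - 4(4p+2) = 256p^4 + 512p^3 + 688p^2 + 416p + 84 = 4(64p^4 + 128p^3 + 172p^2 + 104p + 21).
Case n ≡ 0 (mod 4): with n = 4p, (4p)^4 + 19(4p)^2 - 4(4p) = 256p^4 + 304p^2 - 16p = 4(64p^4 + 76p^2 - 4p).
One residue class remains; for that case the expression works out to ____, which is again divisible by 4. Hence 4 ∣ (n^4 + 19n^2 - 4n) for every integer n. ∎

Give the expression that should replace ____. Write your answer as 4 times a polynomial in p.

4(64p^4 + 64p^3 + 100p^2 + 38p + 4)

The residues treated are {3, 2, 0}, so the missing case is n ≡ 1 (mod 4); write n = 4p+1.
Then (4p+1)^4 + 19(4p+1)^2 - 4(4p+1) = 256p^4 + 256p^3 + 400p^2 + 152p + 16 = 4(64p^4 + 64p^3 + 100p^2 + 38p + 4).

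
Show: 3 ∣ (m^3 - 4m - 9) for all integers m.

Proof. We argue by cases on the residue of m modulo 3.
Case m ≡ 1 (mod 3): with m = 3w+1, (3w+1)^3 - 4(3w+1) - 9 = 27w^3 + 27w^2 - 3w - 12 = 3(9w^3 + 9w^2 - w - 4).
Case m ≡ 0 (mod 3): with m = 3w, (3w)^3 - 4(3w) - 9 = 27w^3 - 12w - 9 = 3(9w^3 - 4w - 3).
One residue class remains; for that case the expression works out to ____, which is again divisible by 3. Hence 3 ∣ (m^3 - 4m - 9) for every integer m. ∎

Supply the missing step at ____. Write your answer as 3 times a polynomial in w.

3(9w^3 + 18w^2 + 8w - 3)

The residues treated are {1, 0}, so the missing case is m ≡ 2 (mod 3); write m = 3w+2.
Then (3w+2)^3 - 4(3w+2) - 9 = 27w^3 + 54w^2 + 24w - 9 = 3(9w^3 + 18w^2 + 8w - 3).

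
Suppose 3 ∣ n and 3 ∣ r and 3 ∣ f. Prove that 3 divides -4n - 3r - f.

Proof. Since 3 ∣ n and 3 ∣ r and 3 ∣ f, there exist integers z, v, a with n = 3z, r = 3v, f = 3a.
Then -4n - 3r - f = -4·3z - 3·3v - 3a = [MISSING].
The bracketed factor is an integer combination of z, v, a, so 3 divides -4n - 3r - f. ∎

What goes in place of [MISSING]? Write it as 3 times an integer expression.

3(-a - 3v - 4z)

Pull the common 3 out of every term: -4·3z - 3·3v - 3a = 3(-a - 3v - 4z).
-a - 3v - 4z is an integer, which exhibits the divisibility.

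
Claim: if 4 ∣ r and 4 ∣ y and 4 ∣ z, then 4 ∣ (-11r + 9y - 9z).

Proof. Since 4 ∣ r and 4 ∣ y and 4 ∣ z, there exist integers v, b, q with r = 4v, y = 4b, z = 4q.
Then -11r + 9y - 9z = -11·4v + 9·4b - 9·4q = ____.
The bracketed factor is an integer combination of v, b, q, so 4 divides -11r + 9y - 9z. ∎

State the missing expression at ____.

Pull the common 4 out of every term: -11·4v + 9·4b - 9·4q = 4(9b - 9q - 11v).
9b - 9q - 11v is an integer, which exhibits the divisibility.

4(9b - 9q - 11v)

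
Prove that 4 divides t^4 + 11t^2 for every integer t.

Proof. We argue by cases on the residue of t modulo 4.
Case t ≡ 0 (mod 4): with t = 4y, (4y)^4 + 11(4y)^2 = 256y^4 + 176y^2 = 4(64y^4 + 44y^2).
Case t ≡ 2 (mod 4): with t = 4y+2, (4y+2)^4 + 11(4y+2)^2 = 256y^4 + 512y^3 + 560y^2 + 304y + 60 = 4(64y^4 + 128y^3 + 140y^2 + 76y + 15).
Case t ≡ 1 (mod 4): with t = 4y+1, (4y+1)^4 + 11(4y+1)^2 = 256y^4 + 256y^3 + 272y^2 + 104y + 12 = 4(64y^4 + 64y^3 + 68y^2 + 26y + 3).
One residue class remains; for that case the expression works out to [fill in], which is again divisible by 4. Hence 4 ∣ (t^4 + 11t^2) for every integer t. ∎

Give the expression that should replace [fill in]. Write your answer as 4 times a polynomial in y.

4(64y^4 + 192y^3 + 260y^2 + 174y + 45)

Only t ≡ 3 (mod 4) is unaccounted for. Put t = 4y+3:
(4y+3)^4 + 11(4y+3)^2 expands to 256y^4 + 768y^3 + 1040y^2 + 696y + 180,
and factoring out 4 leaves 4(64y^4 + 192y^3 + 260y^2 + 174y + 45).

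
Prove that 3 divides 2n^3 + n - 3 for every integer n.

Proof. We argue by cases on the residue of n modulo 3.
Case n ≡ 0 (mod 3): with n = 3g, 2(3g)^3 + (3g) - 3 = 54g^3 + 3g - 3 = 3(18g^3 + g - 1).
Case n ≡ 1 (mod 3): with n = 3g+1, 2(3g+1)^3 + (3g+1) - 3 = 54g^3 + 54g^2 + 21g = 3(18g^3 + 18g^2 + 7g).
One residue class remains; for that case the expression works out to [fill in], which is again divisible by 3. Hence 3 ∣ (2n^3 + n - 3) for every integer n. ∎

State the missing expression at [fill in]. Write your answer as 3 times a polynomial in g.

3(18g^3 + 36g^2 + 25g + 5)

The residues treated are {0, 1}, so the missing case is n ≡ 2 (mod 3); write n = 3g+2.
Then 2(3g+2)^3 + (3g+2) - 3 = 54g^3 + 108g^2 + 75g + 15 = 3(18g^3 + 36g^2 + 25g + 5).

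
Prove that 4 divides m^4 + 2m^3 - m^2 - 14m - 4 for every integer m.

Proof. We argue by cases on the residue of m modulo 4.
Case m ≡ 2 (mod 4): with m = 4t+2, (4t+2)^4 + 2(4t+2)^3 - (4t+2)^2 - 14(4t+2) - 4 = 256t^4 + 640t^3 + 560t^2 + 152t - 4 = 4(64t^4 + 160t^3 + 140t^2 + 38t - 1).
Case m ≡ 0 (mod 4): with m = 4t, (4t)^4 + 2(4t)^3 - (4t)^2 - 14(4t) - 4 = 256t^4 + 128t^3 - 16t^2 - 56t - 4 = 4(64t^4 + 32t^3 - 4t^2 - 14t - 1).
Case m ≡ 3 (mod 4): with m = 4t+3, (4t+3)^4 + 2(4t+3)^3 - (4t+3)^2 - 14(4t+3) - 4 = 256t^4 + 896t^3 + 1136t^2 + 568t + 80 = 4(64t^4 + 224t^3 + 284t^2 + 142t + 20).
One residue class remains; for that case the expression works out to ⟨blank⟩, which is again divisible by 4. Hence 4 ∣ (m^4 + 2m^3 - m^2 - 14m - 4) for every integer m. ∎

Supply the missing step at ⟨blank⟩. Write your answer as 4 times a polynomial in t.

4(64t^4 + 96t^3 + 44t^2 - 6t - 4)

Only m ≡ 1 (mod 4) is unaccounted for. Put m = 4t+1:
(4t+1)^4 + 2(4t+1)^3 - (4t+1)^2 - 14(4t+1) - 4 expands to 256t^4 + 384t^3 + 176t^2 - 24t - 16,
and factoring out 4 leaves 4(64t^4 + 96t^3 + 44t^2 - 6t - 4).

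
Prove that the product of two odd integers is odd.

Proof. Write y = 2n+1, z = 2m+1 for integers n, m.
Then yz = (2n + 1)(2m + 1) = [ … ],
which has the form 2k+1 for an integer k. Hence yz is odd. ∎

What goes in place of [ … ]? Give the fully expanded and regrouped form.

(2n + 1)(2m + 1) = 4mn + 2m + 2n + 1
= 2(2mn + m + n) + 1.
Since 2mn + m + n is an integer, the product is of the form 2k+1 for an integer k.

2(2mn + m + n) + 1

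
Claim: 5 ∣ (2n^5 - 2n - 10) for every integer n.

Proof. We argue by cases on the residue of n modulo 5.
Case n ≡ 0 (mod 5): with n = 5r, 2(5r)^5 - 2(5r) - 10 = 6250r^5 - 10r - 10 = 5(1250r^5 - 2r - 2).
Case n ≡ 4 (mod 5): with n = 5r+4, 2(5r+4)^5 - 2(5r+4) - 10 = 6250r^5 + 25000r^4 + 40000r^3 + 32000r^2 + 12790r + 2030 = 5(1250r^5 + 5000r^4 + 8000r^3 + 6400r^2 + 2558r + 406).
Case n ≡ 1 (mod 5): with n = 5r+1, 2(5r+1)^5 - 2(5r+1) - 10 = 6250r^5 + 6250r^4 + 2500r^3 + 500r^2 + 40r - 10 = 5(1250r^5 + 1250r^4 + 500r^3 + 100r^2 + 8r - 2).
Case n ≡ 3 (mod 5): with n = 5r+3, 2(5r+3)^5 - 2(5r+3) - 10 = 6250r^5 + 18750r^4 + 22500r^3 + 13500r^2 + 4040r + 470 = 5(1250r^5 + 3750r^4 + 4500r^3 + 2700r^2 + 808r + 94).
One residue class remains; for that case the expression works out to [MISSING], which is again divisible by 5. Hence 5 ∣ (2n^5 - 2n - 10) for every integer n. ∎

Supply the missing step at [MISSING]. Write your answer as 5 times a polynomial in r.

Only n ≡ 2 (mod 5) is unaccounted for. Put n = 5r+2:
2(5r+2)^5 - 2(5r+2) - 10 expands to 6250r^5 + 12500r^4 + 10000r^3 + 4000r^2 + 790r + 50,
and factoring out 5 leaves 5(1250r^5 + 2500r^4 + 2000r^3 + 800r^2 + 158r + 10).

5(1250r^5 + 2500r^4 + 2000r^3 + 800r^2 + 158r + 10)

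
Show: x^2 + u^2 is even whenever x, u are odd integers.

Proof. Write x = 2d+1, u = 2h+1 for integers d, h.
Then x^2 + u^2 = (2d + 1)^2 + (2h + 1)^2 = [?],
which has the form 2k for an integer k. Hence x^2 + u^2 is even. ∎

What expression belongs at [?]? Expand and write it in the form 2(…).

Expanding: (2d + 1)^2 + (2h + 1)^2 = 4d^2 + 4d + 4h^2 + 4h + 2.
Every term is even; pulling out the factor of 2 gives 2(2d^2 + 2d + 2h^2 + 2h + 1).

2(2d^2 + 2d + 2h^2 + 2h + 1)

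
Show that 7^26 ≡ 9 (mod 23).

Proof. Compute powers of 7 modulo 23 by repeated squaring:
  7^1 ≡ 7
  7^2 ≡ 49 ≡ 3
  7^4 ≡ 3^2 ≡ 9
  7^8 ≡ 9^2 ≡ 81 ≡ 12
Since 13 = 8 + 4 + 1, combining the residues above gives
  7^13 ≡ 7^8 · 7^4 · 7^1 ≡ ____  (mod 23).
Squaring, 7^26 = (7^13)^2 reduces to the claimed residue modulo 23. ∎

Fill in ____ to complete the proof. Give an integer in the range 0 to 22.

20

Multiply the listed residues: 12 · 9 · 7 = 108 → 756.
Reducing modulo 23: 756 = 32·23 + 20, so 7^13 ≡ 20.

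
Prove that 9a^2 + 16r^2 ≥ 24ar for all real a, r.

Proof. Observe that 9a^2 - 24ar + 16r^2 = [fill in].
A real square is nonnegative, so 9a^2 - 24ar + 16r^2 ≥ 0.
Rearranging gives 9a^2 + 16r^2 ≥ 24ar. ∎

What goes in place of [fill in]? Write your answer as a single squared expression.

(3a - 4r)^2

9a^2 - 24ar + 16r^2 is a perfect-square trinomial: the outer terms are (3a)^2 and (4r)^2, and the cross term is -2·3a·4r.
So 9a^2 - 24ar + 16r^2 = (3a - 4r)^2 ≥ 0.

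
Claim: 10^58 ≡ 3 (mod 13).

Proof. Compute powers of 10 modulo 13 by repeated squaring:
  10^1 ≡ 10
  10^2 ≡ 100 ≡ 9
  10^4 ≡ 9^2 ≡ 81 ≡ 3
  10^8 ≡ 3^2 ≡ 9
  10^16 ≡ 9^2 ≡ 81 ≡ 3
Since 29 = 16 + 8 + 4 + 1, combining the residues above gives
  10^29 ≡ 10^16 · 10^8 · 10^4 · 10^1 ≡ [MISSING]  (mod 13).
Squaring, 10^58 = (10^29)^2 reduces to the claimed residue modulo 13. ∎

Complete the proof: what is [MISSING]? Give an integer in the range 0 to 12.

10^16 · 10^8 · 10^4 · 10^1 ≡ 3 · 9 · 3 · 10 = 810.
810 mod 13 = 4, so 10^29 ≡ 4 (mod 13).

4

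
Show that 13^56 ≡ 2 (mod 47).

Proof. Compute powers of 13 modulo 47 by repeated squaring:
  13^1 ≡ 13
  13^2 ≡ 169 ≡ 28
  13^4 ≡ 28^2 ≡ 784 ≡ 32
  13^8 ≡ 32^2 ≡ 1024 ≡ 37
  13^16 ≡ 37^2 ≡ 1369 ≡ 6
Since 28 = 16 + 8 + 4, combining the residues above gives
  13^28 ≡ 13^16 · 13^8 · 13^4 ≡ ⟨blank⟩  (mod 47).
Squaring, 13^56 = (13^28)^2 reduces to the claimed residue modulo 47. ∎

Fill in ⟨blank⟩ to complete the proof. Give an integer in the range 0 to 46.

7

13^16 · 13^8 · 13^4 ≡ 6 · 37 · 32 = 7104.
7104 mod 47 = 7, so 13^28 ≡ 7 (mod 47).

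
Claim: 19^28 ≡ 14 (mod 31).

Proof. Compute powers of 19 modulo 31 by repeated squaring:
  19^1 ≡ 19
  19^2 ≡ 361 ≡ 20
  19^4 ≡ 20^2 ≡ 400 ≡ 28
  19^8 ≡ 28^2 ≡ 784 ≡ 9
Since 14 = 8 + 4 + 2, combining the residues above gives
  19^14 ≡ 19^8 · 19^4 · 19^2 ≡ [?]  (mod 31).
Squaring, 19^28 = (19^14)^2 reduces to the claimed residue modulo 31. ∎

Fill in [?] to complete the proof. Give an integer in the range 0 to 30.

19^8 · 19^4 · 19^2 ≡ 9 · 28 · 20 = 5040.
5040 mod 31 = 18, so 19^14 ≡ 18 (mod 31).

18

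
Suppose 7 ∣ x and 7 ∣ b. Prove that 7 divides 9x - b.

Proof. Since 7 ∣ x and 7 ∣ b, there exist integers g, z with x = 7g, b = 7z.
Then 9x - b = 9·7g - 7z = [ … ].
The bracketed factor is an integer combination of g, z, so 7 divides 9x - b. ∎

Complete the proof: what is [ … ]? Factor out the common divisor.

7(9g - z)

Each term has a factor of 7: 9·7g - 7z = 7·(9g - z).
Since 9g - z is an integer, 7 ∣ (9x - b).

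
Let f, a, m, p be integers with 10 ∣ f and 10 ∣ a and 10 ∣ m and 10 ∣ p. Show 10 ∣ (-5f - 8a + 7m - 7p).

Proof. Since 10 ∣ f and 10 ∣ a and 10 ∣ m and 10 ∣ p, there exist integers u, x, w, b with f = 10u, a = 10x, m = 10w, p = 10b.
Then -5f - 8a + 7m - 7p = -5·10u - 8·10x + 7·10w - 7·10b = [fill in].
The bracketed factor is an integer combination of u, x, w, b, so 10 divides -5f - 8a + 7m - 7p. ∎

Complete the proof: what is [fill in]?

10(-7b - 5u + 7w - 8x)

Each term has a factor of 10: -5·10u - 8·10x + 7·10w - 7·10b = 10·(-7b - 5u + 7w - 8x).
Since -7b - 5u + 7w - 8x is an integer, 10 ∣ (-5f - 8a + 7m - 7p).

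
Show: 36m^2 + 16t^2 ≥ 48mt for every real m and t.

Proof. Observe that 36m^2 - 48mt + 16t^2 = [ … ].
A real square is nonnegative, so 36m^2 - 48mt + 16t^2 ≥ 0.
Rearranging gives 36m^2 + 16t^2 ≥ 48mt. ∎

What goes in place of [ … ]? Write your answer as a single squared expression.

(6m - 4t)^2

36m^2 - 48mt + 16t^2 is a perfect-square trinomial: the outer terms are (6m)^2 and (4t)^2, and the cross term is -2·6m·4t.
So 36m^2 - 48mt + 16t^2 = (6m - 4t)^2 ≥ 0.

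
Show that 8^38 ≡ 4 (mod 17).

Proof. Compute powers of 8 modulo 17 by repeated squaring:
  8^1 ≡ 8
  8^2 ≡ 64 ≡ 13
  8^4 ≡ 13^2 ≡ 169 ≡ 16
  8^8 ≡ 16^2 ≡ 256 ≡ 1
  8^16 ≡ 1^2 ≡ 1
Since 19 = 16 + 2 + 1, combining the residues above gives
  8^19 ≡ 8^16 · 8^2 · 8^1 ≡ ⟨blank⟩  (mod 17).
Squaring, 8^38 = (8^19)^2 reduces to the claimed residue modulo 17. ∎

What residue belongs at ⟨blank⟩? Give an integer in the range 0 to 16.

Multiply the listed residues: 1 · 13 · 8 = 13 → 104.
Reducing modulo 17: 104 = 6·17 + 2, so 8^19 ≡ 2.

2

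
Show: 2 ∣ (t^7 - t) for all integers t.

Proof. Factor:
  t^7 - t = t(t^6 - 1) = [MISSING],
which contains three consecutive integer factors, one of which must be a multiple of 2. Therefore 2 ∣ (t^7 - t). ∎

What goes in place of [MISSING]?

(t - 1)t(t + 1)(t^4 + t^2 + 1)

t^6 - 1 = (t^2 - 1)(t^4 + t^2 + 1), and t^2 - 1 = (t-1)(t+1).
So t(t^6 - 1) = (t - 1)t(t + 1)(t^4 + t^2 + 1).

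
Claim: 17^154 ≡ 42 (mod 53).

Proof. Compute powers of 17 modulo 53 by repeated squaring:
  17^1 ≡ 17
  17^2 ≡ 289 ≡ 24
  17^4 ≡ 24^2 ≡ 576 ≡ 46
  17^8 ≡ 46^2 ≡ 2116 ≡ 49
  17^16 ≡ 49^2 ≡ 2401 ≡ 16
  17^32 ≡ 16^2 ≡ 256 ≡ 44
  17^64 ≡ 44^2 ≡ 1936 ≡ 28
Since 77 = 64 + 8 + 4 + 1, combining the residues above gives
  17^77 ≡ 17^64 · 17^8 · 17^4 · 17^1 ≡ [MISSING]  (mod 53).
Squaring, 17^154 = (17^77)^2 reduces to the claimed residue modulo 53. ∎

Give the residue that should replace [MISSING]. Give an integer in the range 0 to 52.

25

17^64 · 17^8 · 17^4 · 17^1 ≡ 28 · 49 · 46 · 17 = 1072904.
1072904 mod 53 = 25, so 17^77 ≡ 25 (mod 53).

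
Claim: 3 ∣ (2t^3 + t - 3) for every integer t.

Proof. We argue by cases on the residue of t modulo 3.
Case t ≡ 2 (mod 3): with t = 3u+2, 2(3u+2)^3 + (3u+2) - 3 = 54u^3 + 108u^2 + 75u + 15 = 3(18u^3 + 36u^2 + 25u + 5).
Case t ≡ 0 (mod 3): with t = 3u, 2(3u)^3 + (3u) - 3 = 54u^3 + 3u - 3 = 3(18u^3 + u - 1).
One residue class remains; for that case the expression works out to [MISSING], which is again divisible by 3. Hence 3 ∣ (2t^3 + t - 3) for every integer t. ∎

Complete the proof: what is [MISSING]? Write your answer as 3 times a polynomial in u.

3(18u^3 + 18u^2 + 7u)

Only t ≡ 1 (mod 3) is unaccounted for. Put t = 3u+1:
2(3u+1)^3 + (3u+1) - 3 expands to 54u^3 + 54u^2 + 21u,
and factoring out 3 leaves 3(18u^3 + 18u^2 + 7u).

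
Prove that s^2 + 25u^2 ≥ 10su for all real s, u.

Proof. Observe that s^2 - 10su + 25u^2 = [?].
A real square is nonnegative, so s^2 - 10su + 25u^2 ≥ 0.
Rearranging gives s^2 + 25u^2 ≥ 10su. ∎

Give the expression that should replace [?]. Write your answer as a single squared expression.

The leading and trailing coefficients are 1^2 and 5^2, and 10 = 2·1·5, so the trinomial is (s - 5u)^2.
Hence s^2 - 10su + 25u^2 ≥ 0.

(s - 5u)^2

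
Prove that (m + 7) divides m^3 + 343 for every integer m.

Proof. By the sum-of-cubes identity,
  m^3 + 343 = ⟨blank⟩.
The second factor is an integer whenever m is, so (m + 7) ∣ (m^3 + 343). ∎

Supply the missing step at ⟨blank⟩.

Polynomial division of m^3 + 343 by m + 7 leaves remainder 0 and quotient m^2 - 7m + 49.
Hence m^3 + 343 = (m + 7)(m^2 - 7m + 49).

(m + 7)(m^2 - 7m + 49)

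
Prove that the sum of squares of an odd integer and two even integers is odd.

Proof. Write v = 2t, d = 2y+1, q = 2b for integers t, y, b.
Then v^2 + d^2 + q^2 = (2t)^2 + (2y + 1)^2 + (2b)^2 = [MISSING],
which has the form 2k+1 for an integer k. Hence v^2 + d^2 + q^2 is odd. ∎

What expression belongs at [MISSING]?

2(2b^2 + 2t^2 + 2y^2 + 2y) + 1

Expanding: (2t)^2 + (2y + 1)^2 + (2b)^2 = 4b^2 + 4t^2 + 4y^2 + 4y + 1.
Every term except the constant is even, so this is 2(2b^2 + 2t^2 + 2y^2 + 2y) + 1,
and 2b^2 + 2t^2 + 2y^2 + 2y ∈ ℤ gives the required form.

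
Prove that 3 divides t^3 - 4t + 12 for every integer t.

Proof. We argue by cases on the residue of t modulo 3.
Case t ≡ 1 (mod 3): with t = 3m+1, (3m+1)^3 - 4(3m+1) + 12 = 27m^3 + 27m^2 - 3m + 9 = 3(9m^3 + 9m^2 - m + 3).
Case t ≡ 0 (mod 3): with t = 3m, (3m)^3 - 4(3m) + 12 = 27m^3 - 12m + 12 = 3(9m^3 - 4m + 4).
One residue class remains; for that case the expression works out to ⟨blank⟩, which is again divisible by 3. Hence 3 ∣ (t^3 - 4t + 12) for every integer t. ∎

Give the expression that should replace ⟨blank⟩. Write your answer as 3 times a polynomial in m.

The residues treated are {1, 0}, so the missing case is t ≡ 2 (mod 3); write t = 3m+2.
Then (3m+2)^3 - 4(3m+2) + 12 = 27m^3 + 54m^2 + 24m + 12 = 3(9m^3 + 18m^2 + 8m + 4).

3(9m^3 + 18m^2 + 8m + 4)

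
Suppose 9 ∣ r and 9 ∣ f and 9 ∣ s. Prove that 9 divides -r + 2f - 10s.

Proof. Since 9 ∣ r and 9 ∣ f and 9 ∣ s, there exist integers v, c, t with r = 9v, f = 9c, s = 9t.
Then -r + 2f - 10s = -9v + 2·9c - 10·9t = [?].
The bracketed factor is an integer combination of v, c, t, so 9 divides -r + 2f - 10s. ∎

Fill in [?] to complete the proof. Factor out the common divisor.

9(2c - 10t - v)

Pull the common 9 out of every term: -9v + 2·9c - 10·9t = 9(2c - 10t - v).
2c - 10t - v is an integer, which exhibits the divisibility.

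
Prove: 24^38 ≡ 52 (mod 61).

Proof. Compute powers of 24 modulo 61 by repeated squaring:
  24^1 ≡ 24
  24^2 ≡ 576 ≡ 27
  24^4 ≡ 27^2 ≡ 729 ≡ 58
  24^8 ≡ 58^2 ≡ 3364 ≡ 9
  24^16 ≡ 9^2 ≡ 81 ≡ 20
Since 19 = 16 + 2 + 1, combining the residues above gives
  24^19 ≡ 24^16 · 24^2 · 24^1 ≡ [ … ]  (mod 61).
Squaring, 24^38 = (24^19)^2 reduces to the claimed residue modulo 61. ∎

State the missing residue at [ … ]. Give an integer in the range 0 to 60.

28

24^16 · 24^2 · 24^1 ≡ 20 · 27 · 24 = 12960.
12960 mod 61 = 28, so 24^19 ≡ 28 (mod 61).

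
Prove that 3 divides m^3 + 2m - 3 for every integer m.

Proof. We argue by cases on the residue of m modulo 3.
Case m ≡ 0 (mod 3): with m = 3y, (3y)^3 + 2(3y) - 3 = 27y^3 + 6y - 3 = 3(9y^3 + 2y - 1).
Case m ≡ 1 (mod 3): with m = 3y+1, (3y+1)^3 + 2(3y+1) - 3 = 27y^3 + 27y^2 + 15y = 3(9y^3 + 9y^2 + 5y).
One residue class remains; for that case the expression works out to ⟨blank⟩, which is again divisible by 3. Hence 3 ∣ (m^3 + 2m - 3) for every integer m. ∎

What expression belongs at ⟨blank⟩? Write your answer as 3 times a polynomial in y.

3(9y^3 + 18y^2 + 14y + 3)

Only m ≡ 2 (mod 3) is unaccounted for. Put m = 3y+2:
(3y+2)^3 + 2(3y+2) - 3 expands to 27y^3 + 54y^2 + 42y + 9,
and factoring out 3 leaves 3(9y^3 + 18y^2 + 14y + 3).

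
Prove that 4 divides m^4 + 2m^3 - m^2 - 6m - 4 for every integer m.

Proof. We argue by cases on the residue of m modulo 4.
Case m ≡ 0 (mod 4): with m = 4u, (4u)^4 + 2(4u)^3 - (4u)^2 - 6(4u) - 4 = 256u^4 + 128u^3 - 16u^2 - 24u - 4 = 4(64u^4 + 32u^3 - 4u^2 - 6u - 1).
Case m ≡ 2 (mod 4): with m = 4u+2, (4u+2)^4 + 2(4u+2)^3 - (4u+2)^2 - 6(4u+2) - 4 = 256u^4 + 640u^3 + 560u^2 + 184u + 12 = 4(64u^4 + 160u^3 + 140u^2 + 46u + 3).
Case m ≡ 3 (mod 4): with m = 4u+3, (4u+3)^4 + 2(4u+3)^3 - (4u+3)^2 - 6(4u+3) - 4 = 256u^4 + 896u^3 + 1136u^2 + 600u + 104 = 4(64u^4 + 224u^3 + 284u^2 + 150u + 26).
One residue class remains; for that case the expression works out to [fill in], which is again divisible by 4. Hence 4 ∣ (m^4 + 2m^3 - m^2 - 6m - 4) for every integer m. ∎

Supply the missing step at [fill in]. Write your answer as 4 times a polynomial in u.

Only m ≡ 1 (mod 4) is unaccounted for. Put m = 4u+1:
(4u+1)^4 + 2(4u+1)^3 - (4u+1)^2 - 6(4u+1) - 4 expands to 256u^4 + 384u^3 + 176u^2 + 8u - 8,
and factoring out 4 leaves 4(64u^4 + 96u^3 + 44u^2 + 2u - 2).

4(64u^4 + 96u^3 + 44u^2 + 2u - 2)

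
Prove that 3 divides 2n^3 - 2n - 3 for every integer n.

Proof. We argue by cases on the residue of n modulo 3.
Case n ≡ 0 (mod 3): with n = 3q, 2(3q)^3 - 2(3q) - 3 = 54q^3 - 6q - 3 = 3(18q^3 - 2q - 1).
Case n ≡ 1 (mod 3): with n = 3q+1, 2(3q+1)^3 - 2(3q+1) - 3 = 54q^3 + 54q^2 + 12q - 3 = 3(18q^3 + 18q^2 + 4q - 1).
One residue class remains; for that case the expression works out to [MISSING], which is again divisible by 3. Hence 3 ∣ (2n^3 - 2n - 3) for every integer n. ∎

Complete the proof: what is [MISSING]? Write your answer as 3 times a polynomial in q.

Only n ≡ 2 (mod 3) is unaccounted for. Put n = 3q+2:
2(3q+2)^3 - 2(3q+2) - 3 expands to 54q^3 + 108q^2 + 66q + 9,
and factoring out 3 leaves 3(18q^3 + 36q^2 + 22q + 3).

3(18q^3 + 36q^2 + 22q + 3)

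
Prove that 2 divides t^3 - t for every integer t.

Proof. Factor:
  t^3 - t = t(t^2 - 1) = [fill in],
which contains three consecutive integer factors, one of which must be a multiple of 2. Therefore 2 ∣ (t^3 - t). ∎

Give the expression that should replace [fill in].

(t - 1)t(t + 1)

t(t^2 - 1) = t(t - 1)(t + 1) = (t - 1)t(t + 1).
These three factors are consecutive integers, so their product is divisible by 2.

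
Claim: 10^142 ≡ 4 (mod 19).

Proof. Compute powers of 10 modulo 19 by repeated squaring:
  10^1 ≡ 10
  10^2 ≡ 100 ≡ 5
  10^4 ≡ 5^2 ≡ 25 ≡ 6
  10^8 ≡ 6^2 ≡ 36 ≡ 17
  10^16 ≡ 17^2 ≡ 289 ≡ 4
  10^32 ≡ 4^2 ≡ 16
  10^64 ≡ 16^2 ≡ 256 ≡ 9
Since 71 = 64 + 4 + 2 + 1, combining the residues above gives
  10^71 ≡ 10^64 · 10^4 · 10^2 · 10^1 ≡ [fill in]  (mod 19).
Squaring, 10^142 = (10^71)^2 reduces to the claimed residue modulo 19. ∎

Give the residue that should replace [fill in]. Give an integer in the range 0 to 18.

2

10^64 · 10^4 · 10^2 · 10^1 ≡ 9 · 6 · 5 · 10 = 2700.
2700 mod 19 = 2, so 10^71 ≡ 2 (mod 19).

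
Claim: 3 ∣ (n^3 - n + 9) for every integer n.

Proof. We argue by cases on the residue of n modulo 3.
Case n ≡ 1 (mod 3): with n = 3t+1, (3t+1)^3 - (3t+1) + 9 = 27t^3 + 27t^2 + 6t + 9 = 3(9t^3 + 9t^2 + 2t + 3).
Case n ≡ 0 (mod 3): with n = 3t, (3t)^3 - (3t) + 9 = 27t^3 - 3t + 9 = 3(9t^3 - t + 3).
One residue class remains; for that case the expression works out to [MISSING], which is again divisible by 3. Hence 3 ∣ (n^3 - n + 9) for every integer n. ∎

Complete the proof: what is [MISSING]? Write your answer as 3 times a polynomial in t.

3(9t^3 + 18t^2 + 11t + 5)

Only n ≡ 2 (mod 3) is unaccounted for. Put n = 3t+2:
(3t+2)^3 - (3t+2) + 9 expands to 27t^3 + 54t^2 + 33t + 15,
and factoring out 3 leaves 3(9t^3 + 18t^2 + 11t + 5).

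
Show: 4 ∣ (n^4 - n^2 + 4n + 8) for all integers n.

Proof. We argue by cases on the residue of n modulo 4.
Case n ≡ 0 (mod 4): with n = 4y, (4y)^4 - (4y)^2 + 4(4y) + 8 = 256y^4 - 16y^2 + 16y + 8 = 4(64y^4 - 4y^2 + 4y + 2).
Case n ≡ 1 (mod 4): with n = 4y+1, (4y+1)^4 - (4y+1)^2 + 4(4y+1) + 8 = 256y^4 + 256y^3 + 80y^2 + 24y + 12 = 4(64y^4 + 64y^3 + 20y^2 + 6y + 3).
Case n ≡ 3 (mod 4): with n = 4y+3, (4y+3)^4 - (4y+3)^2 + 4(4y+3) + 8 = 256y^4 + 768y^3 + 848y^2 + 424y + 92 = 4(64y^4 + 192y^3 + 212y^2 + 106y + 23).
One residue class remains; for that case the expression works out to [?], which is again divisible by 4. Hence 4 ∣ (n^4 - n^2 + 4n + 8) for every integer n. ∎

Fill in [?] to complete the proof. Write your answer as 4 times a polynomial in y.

Only n ≡ 2 (mod 4) is unaccounted for. Put n = 4y+2:
(4y+2)^4 - (4y+2)^2 + 4(4y+2) + 8 expands to 256y^4 + 512y^3 + 368y^2 + 128y + 28,
and factoring out 4 leaves 4(64y^4 + 128y^3 + 92y^2 + 32y + 7).

4(64y^4 + 128y^3 + 92y^2 + 32y + 7)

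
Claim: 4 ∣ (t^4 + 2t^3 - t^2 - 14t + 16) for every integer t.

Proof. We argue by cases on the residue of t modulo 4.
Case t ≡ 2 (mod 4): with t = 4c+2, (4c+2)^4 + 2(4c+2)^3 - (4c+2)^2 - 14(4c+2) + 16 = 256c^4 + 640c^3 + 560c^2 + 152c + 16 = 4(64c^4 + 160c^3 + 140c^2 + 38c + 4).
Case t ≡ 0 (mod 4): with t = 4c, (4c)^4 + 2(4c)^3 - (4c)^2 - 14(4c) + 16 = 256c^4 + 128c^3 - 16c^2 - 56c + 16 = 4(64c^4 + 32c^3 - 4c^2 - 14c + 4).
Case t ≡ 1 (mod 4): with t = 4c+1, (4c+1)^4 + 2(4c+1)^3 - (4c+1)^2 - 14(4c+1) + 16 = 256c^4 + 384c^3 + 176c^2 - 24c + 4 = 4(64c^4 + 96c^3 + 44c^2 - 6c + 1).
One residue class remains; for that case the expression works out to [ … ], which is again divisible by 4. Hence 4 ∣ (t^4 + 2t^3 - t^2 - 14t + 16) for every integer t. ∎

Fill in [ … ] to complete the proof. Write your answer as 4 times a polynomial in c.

The residues treated are {2, 0, 1}, so the missing case is t ≡ 3 (mod 4); write t = 4c+3.
Then (4c+3)^4 + 2(4c+3)^3 - (4c+3)^2 - 14(4c+3) + 16 = 256c^4 + 896c^3 + 1136c^2 + 568c + 100 = 4(64c^4 + 224c^3 + 284c^2 + 142c + 25).

4(64c^4 + 224c^3 + 284c^2 + 142c + 25)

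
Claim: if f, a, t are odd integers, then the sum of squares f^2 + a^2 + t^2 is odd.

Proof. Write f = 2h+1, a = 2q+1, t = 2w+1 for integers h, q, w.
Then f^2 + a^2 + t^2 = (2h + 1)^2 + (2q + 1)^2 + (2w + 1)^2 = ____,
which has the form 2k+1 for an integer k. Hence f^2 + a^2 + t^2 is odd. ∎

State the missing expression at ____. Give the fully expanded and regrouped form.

2(2h^2 + 2h + 2q^2 + 2q + 2w^2 + 2w + 1) + 1

(2h + 1)^2 + (2q + 1)^2 + (2w + 1)^2 = 4h^2 + 4h + 4q^2 + 4q + 4w^2 + 4w + 3
= 2(2h^2 + 2h + 2q^2 + 2q + 2w^2 + 2w + 1) + 1.
Since 2h^2 + 2h + 2q^2 + 2q + 2w^2 + 2w + 1 is an integer, the sum of squares is of the form 2k+1 for an integer k.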